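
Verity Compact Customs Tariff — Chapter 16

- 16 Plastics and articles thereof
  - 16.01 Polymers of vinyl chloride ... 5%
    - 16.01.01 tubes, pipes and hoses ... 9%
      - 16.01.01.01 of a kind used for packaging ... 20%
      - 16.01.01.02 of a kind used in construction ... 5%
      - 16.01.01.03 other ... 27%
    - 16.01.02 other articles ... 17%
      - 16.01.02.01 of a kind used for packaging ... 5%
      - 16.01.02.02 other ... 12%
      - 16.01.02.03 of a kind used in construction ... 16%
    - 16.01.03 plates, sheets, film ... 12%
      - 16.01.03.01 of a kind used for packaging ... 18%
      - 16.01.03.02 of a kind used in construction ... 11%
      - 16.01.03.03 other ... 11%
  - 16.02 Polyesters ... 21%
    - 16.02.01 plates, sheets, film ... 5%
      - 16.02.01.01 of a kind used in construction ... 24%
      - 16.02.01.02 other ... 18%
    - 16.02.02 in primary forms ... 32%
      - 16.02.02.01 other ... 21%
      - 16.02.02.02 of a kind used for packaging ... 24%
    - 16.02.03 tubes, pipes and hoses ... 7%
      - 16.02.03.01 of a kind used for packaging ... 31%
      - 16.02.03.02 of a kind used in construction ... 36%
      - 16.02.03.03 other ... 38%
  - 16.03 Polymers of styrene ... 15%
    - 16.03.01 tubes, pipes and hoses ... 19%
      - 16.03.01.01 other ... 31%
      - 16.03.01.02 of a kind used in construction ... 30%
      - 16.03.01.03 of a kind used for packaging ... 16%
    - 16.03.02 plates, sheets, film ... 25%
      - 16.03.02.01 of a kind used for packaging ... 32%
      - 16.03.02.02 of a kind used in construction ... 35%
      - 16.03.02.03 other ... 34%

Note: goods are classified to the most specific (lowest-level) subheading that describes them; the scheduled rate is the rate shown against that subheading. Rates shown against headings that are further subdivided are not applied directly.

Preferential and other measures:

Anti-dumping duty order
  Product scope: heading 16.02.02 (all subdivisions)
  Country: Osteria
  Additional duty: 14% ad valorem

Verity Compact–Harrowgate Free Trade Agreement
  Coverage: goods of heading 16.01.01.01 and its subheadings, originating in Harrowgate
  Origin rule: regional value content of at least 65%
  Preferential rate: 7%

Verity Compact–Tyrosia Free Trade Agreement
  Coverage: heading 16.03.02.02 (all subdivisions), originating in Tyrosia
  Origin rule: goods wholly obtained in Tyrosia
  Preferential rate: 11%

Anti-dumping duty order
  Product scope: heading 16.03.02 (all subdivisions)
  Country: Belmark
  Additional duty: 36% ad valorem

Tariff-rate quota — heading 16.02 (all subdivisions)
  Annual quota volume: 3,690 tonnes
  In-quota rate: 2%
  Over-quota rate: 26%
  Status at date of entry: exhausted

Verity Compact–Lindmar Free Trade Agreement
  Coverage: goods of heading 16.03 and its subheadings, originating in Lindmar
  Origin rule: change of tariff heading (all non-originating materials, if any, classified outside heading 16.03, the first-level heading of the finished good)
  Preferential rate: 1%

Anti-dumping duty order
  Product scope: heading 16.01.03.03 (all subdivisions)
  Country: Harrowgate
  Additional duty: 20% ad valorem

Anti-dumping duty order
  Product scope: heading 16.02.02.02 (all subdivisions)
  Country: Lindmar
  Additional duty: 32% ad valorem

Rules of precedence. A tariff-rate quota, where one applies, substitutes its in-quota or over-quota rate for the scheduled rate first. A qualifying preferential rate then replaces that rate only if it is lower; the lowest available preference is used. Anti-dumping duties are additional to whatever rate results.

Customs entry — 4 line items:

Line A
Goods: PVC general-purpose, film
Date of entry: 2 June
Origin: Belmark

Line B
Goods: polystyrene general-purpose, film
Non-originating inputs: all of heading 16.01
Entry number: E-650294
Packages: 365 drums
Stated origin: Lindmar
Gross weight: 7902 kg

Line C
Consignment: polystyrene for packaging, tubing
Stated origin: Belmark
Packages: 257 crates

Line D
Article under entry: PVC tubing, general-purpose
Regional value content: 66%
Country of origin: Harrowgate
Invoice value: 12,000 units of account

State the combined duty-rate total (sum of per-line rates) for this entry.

55%

Line A: PVC → 16.01; film → 16.01.03; general-purpose → 16.01.03.03. Scheduled 11%. No special measure applies. → 11%.
Line B: polystyrene → 16.03; film → 16.03.02; general-purpose → 16.03.02.03. Scheduled 34%. Lindmar agreement on 16.03: CTH met → 1% available; preferential 1%. → 1%.
Line C: polystyrene → 16.03; tubing → 16.03.01; for packaging → 16.03.01.03. Scheduled 16%. No special measure applies. → 16%.
Line D: PVC → 16.01; tubing → 16.01.01; general-purpose → 16.01.01.03. Scheduled 27%. Harrowgate agreement on 16.01.01.01: 16.01.01.03 not covered. → 27%.
Sum: 11% + 1% + 16% + 27% = 55%.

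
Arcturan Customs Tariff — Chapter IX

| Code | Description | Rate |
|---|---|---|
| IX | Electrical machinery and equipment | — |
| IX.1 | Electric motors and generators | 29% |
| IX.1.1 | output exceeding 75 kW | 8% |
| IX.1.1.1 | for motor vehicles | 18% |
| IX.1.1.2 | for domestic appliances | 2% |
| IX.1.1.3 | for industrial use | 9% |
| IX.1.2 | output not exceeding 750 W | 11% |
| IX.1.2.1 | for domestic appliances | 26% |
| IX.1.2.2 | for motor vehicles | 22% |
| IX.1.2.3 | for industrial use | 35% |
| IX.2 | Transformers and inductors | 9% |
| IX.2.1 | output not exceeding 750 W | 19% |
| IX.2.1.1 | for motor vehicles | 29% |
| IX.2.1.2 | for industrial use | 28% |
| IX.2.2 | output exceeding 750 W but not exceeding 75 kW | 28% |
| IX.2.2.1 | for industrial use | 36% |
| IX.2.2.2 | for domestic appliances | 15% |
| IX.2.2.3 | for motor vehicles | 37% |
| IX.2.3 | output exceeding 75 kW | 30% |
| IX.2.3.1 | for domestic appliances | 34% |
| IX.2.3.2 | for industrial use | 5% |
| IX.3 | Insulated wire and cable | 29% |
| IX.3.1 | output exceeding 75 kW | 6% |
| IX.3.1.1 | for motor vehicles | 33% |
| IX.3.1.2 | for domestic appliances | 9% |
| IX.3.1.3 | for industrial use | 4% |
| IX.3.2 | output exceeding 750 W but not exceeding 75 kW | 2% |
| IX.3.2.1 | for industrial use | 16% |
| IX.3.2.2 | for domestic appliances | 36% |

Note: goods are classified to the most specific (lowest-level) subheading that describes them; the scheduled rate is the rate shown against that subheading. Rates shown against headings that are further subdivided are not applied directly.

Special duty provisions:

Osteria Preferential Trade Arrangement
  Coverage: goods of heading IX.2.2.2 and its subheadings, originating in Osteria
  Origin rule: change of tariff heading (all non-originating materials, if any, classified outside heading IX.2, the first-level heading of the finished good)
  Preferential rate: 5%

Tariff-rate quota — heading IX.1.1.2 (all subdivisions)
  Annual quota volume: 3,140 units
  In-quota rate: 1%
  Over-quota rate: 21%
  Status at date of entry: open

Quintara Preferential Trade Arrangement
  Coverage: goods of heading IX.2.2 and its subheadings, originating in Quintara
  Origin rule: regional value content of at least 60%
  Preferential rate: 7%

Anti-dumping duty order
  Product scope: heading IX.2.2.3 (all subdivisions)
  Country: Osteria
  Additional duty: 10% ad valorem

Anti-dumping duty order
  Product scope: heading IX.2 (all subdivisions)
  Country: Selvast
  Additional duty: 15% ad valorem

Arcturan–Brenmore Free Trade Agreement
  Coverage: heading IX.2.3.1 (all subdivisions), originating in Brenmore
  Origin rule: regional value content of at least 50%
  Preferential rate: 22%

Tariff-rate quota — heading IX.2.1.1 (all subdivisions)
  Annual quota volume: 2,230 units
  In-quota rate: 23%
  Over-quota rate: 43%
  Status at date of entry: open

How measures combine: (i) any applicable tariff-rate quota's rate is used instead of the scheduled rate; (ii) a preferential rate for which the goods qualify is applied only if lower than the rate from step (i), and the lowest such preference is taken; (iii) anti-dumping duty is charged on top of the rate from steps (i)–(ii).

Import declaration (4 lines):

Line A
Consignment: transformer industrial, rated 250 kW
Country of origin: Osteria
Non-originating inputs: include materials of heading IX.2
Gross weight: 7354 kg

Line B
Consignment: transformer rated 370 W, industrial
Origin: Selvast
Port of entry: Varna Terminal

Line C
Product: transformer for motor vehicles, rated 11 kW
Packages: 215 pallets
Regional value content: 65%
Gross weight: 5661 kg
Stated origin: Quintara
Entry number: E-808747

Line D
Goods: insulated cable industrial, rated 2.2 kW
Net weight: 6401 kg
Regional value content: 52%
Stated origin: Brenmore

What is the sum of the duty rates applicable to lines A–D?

71%

Line A: transformer → IX.2; rated 250 kW → IX.2.3; industrial → IX.2.3.2. Scheduled 5%. Osteria agreement on IX.2.2.2: IX.2.3.2 not covered. → 5%.
Line B: transformer → IX.2; rated 370 W → IX.2.1; industrial → IX.2.1.2. Scheduled 28%. anti-dumping (Selvast, IX.2): +15%; total 28% + 15% = 43%. → 43%.
Line C: transformer → IX.2; rated 11 kW → IX.2.2; for motor vehicles → IX.2.2.3. Scheduled 37%. Quintara agreement on IX.2.2: RVC ≥ 60% → 7% available; preferential 7%. → 7%.
Line D: insulated cable → IX.3; rated 2.2 kW → IX.3.2; industrial → IX.3.2.1. Scheduled 16%. Brenmore agreement on IX.2.3.1: IX.3.2.1 not covered. → 16%.
Sum: 5% + 43% + 7% + 16% = 71%.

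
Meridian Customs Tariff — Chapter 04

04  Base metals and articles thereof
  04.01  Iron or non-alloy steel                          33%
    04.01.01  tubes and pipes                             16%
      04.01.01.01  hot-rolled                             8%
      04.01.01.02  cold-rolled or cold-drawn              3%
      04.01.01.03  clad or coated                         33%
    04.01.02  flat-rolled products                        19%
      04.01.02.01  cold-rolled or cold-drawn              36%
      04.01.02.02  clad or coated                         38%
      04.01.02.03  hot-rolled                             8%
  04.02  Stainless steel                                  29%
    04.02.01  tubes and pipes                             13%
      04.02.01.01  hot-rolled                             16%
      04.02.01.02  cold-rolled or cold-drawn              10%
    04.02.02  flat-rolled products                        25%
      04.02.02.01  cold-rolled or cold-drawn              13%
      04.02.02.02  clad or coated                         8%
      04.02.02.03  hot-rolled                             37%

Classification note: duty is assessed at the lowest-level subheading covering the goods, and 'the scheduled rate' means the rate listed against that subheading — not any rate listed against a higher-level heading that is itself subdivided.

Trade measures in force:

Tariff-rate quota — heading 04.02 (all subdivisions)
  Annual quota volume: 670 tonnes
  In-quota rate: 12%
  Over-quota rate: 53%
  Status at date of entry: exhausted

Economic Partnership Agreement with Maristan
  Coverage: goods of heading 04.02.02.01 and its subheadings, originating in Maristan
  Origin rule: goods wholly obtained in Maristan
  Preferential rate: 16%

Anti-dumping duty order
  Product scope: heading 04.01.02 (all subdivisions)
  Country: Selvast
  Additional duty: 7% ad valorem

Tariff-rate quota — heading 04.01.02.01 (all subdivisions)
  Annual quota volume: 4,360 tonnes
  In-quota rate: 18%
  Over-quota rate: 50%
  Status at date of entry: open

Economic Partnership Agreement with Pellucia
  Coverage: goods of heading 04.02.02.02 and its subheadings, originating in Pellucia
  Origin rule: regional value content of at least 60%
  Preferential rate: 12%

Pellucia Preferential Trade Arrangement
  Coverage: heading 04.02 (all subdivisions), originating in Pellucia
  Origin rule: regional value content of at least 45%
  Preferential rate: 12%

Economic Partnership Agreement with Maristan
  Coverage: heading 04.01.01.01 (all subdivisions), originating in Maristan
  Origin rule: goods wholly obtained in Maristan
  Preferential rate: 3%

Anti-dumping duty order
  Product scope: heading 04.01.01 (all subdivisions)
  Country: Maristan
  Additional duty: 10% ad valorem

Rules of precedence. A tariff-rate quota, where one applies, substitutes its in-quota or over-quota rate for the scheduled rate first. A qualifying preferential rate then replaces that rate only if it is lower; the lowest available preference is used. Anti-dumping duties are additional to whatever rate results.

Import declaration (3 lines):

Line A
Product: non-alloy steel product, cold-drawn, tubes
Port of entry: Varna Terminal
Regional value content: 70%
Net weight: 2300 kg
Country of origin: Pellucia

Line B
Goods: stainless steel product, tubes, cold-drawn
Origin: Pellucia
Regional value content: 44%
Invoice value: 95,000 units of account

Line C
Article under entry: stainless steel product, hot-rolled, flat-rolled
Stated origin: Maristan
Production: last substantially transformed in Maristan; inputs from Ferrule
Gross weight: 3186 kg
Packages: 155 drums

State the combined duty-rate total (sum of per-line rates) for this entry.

109%

Line A: non-alloy steel → 04.01; tubes → 04.01.01; cold-drawn → 04.01.01.02. Scheduled 3%. Pellucia agreement on 04.02.02.02: 04.01.01.02 not covered; Pellucia agreement on 04.02: 04.01.01.02 not covered. → 3%.
Line B: stainless steel → 04.02; tubes → 04.02.01; cold-drawn → 04.02.01.02. Scheduled 10%. quota on 04.02 exhausted → over-quota 53%; Pellucia agreement on 04.02.02.02: 04.02.01.02 not covered; Pellucia agreement on 04.02: RVC < 45%. → 53%.
Line C: stainless steel → 04.02; flat-rolled → 04.02.02; hot-rolled → 04.02.02.03. Scheduled 37%. quota on 04.02 exhausted → over-quota 53%; Maristan agreement on 04.02.02.01: 04.02.02.03 not covered; Maristan agreement on 04.01.01.01: 04.02.02.03 not covered. → 53%.
Sum: 3% + 53% + 53% = 109%.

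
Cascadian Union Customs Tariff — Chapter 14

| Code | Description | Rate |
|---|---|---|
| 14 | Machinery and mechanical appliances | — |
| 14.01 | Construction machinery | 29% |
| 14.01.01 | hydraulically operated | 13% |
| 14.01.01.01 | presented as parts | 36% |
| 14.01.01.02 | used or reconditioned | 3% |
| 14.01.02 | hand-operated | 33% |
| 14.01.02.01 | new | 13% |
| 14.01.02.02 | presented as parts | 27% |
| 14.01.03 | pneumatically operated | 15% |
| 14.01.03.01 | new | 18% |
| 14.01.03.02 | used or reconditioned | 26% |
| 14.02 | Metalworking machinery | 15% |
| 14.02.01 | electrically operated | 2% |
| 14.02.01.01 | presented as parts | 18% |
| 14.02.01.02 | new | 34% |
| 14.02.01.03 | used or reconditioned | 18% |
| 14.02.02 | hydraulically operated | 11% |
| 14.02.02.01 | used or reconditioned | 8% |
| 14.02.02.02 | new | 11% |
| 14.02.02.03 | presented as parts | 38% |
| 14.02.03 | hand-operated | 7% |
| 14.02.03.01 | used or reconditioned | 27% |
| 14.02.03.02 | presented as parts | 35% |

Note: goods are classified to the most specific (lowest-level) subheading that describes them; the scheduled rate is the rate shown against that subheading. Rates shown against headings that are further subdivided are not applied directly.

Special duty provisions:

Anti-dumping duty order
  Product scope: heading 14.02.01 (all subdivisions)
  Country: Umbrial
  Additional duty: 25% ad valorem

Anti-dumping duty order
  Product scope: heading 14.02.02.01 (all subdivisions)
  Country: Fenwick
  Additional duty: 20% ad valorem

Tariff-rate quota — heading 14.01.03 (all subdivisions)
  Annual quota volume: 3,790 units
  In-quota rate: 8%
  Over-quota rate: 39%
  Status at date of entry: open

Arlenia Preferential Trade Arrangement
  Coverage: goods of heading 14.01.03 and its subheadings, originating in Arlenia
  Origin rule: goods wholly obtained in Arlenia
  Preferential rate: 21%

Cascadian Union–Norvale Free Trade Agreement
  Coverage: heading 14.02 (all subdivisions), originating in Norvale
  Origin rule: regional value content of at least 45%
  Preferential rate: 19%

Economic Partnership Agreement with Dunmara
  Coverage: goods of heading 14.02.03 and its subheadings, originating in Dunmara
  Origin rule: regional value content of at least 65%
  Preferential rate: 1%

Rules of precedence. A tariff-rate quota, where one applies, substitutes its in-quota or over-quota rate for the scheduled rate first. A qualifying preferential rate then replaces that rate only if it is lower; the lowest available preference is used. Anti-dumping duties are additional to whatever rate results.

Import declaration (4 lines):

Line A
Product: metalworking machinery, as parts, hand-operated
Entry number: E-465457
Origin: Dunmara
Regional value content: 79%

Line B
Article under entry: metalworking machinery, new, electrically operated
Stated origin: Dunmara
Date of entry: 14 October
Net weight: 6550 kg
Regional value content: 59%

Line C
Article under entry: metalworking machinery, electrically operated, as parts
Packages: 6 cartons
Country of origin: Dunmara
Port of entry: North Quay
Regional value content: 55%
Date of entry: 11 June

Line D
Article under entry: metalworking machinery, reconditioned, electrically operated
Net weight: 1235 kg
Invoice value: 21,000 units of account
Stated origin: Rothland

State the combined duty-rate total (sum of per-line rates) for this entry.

Line A: metalworking → 14.02; hand-operated → 14.02.03; as parts → 14.02.03.02. Scheduled 35%. Dunmara agreement on 14.02.03: RVC ≥ 65% → 1% available; preferential 1%. → 1%.
Line B: metalworking → 14.02; electrically operated → 14.02.01; new → 14.02.01.02. Scheduled 34%. Dunmara agreement on 14.02.03: 14.02.01.02 not covered. → 34%.
Line C: metalworking → 14.02; electrically operated → 14.02.01; as parts → 14.02.01.01. Scheduled 18%. Dunmara agreement on 14.02.03: 14.02.01.01 not covered. → 18%.
Line D: metalworking → 14.02; electrically operated → 14.02.01; reconditioned → 14.02.01.03. Scheduled 18%. No special measure applies. → 18%.
Sum: 1% + 34% + 18% + 18% = 71%.

71%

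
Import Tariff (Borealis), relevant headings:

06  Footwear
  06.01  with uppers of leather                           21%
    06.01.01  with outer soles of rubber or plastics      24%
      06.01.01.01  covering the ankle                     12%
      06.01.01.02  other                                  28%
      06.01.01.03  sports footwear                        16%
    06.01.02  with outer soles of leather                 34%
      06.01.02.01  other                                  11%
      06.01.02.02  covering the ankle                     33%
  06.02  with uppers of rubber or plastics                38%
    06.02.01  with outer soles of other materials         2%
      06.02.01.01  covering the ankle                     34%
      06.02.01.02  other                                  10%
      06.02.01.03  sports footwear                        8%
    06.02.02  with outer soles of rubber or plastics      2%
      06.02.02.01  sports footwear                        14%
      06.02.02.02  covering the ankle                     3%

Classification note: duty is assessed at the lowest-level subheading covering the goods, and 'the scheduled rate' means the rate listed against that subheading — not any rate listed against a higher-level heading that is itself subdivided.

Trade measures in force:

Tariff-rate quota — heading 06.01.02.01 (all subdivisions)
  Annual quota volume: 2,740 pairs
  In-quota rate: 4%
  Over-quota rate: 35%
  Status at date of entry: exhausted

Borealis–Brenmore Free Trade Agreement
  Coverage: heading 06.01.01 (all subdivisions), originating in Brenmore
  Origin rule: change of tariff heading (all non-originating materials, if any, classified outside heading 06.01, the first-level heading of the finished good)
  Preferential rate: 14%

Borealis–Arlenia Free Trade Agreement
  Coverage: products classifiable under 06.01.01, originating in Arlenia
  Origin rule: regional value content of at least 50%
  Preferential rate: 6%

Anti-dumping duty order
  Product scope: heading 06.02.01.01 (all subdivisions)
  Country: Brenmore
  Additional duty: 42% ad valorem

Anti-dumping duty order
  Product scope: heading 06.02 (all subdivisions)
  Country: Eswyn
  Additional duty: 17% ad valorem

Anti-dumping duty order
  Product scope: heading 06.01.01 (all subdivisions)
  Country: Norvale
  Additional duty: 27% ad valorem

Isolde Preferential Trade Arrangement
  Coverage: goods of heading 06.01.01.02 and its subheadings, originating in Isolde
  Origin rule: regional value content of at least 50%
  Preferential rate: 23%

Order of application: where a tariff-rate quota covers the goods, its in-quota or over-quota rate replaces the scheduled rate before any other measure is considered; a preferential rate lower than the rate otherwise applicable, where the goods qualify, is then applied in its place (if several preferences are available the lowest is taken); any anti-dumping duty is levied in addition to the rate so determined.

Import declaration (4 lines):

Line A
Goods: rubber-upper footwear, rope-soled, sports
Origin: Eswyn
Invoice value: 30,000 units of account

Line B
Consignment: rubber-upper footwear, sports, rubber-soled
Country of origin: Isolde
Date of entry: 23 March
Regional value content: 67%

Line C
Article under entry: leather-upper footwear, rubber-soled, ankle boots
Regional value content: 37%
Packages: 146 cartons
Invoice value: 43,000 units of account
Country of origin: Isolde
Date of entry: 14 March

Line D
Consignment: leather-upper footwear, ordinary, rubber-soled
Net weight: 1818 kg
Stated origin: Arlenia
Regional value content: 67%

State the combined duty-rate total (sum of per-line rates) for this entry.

57%

Line A: rubber-upper → 06.02; rope-soled → 06.02.01; sports → 06.02.01.03. Scheduled 8%. anti-dumping (Eswyn, 06.02): +17%; total 8% + 17% = 25%. → 25%.
Line B: rubber-upper → 06.02; rubber-soled → 06.02.02; sports → 06.02.02.01. Scheduled 14%. Isolde agreement on 06.01.01.02: 06.02.02.01 not covered. → 14%.
Line C: leather-upper → 06.01; rubber-soled → 06.01.01; ankle boots → 06.01.01.01. Scheduled 12%. Isolde agreement on 06.01.01.02: 06.01.01.01 not covered. → 12%.
Line D: leather-upper → 06.01; rubber-soled → 06.01.01; ordinary → 06.01.01.02. Scheduled 28%. Arlenia agreement on 06.01.01: RVC ≥ 50% → 6% available; preferential 6%. → 6%.
Sum: 25% + 14% + 12% + 6% = 57%.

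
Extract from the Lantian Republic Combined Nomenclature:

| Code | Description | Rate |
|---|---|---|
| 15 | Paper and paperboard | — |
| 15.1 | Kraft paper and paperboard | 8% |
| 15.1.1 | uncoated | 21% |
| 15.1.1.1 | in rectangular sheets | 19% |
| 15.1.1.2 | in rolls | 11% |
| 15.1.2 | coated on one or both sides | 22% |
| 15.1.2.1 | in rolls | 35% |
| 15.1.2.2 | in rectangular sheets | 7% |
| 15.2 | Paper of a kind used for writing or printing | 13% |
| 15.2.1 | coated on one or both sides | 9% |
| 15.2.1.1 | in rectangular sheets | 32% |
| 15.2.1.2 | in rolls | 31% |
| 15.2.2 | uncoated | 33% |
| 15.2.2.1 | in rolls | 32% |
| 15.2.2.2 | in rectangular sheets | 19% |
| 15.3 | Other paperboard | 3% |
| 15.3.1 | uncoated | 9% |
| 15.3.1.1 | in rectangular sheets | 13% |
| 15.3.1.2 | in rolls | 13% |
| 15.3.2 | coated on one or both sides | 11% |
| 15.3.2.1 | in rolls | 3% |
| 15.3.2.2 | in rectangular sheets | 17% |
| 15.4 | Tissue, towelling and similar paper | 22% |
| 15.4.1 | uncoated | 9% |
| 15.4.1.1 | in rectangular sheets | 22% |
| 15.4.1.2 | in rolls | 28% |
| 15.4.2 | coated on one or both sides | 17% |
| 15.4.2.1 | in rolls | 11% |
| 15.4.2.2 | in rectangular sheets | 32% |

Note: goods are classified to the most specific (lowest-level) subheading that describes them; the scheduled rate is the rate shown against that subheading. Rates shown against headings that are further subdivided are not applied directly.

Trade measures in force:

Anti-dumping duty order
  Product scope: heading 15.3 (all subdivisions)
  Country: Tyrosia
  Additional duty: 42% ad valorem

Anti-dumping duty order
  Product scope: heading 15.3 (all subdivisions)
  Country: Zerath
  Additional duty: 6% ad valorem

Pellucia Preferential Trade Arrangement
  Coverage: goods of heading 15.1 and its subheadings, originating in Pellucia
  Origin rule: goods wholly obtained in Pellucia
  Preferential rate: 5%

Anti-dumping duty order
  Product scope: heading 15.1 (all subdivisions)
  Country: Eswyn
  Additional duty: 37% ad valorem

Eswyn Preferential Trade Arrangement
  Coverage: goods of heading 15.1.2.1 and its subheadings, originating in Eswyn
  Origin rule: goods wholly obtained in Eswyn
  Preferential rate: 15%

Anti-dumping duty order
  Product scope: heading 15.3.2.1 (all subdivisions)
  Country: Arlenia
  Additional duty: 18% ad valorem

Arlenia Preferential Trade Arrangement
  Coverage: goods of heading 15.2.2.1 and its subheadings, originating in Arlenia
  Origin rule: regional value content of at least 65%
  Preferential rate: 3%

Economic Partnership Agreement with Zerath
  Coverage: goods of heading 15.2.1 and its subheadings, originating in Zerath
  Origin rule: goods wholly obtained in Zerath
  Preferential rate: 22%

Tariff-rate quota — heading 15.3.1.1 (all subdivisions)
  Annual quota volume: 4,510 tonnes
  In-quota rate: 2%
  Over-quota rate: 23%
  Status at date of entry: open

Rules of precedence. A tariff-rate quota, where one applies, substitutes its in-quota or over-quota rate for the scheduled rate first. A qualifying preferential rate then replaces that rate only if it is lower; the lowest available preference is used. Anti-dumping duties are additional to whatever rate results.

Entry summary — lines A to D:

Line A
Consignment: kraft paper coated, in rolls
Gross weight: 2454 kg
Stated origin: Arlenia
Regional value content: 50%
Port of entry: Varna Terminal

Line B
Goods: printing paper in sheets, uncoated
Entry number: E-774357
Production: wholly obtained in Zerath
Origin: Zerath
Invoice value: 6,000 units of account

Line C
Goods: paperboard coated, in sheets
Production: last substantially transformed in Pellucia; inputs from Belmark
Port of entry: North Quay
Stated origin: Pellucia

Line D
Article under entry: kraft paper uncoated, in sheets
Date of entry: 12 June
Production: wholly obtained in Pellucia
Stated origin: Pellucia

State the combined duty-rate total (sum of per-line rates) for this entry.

76%

Line A: kraft paper → 15.1; coated → 15.1.2; in rolls → 15.1.2.1. Scheduled 35%. Arlenia agreement on 15.2.2.1: 15.1.2.1 not covered. → 35%.
Line B: printing paper → 15.2; uncoated → 15.2.2; in sheets → 15.2.2.2. Scheduled 19%. Zerath agreement on 15.2.1: 15.2.2.2 not covered. → 19%.
Line C: paperboard → 15.3; coated → 15.3.2; in sheets → 15.3.2.2. Scheduled 17%. Pellucia agreement on 15.1: 15.3.2.2 not covered. → 17%.
Line D: kraft paper → 15.1; uncoated → 15.1.1; in sheets → 15.1.1.1. Scheduled 19%. Pellucia agreement on 15.1: wholly obtained → 5% available; preferential 5%. → 5%.
Sum: 35% + 19% + 17% + 5% = 76%.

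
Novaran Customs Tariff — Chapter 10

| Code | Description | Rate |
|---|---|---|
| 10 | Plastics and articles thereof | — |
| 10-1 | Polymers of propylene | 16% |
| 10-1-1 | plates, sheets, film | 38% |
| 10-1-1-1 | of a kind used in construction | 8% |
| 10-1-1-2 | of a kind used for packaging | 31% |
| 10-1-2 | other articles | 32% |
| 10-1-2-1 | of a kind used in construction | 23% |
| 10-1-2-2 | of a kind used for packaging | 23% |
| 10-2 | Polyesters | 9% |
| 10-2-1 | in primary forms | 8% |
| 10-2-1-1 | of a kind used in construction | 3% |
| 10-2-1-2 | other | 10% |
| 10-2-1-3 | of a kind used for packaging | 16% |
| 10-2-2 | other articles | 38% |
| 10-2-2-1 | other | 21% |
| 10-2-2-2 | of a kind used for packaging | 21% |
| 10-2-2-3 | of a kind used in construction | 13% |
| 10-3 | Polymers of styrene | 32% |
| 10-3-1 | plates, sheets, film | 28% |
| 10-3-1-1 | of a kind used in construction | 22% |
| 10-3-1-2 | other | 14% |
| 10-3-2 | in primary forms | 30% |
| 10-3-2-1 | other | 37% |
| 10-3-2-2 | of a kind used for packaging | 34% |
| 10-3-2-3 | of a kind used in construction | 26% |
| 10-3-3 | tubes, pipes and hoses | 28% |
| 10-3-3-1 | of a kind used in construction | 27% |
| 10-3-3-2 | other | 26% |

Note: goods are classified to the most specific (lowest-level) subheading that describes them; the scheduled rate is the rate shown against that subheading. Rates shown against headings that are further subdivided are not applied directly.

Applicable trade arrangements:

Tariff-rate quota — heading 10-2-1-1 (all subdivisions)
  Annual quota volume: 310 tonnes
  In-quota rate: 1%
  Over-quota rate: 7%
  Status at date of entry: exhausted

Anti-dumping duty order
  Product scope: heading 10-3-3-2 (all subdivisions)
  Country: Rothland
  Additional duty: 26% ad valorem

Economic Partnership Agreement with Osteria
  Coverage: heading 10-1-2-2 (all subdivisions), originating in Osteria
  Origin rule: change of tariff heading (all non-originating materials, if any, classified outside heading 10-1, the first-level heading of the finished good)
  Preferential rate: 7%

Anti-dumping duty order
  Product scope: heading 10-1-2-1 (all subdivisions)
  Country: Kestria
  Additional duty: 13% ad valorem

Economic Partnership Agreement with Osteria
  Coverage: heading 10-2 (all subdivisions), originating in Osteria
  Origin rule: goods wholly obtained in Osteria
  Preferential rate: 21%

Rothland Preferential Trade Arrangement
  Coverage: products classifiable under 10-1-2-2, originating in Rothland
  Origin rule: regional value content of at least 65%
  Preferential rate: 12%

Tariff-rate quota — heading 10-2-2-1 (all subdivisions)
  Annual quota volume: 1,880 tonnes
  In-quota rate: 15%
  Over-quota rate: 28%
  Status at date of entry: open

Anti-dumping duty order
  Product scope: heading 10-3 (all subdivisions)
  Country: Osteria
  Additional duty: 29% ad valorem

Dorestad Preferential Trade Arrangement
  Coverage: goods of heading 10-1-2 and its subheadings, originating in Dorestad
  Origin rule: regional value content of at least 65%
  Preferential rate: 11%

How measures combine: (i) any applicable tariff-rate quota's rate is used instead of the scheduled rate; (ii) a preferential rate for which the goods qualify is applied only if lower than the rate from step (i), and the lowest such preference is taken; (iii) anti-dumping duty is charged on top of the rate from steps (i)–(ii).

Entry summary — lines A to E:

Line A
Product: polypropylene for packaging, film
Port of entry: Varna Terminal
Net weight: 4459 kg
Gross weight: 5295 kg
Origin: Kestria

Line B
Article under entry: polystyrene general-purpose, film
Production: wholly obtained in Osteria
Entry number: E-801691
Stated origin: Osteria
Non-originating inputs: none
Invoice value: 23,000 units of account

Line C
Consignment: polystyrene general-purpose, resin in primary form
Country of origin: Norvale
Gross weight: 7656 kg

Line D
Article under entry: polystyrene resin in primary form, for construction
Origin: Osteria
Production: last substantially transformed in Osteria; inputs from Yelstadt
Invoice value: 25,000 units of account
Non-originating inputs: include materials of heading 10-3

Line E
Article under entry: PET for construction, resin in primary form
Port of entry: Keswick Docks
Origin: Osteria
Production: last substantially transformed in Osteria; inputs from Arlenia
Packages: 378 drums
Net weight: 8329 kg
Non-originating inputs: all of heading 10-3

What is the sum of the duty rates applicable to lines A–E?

173%

Line A: polypropylene → 10-1; film → 10-1-1; for packaging → 10-1-1-2. Scheduled 31%. No special measure applies. → 31%.
Line B: polystyrene → 10-3; film → 10-3-1; general-purpose → 10-3-1-2. Scheduled 14%. Osteria agreement on 10-1-2-2: 10-3-1-2 not covered; Osteria agreement on 10-2: 10-3-1-2 not covered; anti-dumping (Osteria, 10-3): +29%; total 14% + 29% = 43%. → 43%.
Line C: polystyrene → 10-3; resin in primary form → 10-3-2; general-purpose → 10-3-2-1. Scheduled 37%. No special measure applies. → 37%.
Line D: polystyrene → 10-3; resin in primary form → 10-3-2; for construction → 10-3-2-3. Scheduled 26%. Osteria agreement on 10-1-2-2: 10-3-2-3 not covered; Osteria agreement on 10-2: 10-3-2-3 not covered; anti-dumping (Osteria, 10-3): +29%; total 26% + 29% = 55%. → 55%.
Line E: PET → 10-2; resin in primary form → 10-2-1; for construction → 10-2-1-1. Scheduled 3%. quota on 10-2-1-1 exhausted → over-quota 7%; Osteria agreement on 10-1-2-2: 10-2-1-1 not covered; Osteria agreement on 10-2: not wholly obtained. → 7%.
Sum: 31% + 43% + 37% + 55% + 7% = 173%.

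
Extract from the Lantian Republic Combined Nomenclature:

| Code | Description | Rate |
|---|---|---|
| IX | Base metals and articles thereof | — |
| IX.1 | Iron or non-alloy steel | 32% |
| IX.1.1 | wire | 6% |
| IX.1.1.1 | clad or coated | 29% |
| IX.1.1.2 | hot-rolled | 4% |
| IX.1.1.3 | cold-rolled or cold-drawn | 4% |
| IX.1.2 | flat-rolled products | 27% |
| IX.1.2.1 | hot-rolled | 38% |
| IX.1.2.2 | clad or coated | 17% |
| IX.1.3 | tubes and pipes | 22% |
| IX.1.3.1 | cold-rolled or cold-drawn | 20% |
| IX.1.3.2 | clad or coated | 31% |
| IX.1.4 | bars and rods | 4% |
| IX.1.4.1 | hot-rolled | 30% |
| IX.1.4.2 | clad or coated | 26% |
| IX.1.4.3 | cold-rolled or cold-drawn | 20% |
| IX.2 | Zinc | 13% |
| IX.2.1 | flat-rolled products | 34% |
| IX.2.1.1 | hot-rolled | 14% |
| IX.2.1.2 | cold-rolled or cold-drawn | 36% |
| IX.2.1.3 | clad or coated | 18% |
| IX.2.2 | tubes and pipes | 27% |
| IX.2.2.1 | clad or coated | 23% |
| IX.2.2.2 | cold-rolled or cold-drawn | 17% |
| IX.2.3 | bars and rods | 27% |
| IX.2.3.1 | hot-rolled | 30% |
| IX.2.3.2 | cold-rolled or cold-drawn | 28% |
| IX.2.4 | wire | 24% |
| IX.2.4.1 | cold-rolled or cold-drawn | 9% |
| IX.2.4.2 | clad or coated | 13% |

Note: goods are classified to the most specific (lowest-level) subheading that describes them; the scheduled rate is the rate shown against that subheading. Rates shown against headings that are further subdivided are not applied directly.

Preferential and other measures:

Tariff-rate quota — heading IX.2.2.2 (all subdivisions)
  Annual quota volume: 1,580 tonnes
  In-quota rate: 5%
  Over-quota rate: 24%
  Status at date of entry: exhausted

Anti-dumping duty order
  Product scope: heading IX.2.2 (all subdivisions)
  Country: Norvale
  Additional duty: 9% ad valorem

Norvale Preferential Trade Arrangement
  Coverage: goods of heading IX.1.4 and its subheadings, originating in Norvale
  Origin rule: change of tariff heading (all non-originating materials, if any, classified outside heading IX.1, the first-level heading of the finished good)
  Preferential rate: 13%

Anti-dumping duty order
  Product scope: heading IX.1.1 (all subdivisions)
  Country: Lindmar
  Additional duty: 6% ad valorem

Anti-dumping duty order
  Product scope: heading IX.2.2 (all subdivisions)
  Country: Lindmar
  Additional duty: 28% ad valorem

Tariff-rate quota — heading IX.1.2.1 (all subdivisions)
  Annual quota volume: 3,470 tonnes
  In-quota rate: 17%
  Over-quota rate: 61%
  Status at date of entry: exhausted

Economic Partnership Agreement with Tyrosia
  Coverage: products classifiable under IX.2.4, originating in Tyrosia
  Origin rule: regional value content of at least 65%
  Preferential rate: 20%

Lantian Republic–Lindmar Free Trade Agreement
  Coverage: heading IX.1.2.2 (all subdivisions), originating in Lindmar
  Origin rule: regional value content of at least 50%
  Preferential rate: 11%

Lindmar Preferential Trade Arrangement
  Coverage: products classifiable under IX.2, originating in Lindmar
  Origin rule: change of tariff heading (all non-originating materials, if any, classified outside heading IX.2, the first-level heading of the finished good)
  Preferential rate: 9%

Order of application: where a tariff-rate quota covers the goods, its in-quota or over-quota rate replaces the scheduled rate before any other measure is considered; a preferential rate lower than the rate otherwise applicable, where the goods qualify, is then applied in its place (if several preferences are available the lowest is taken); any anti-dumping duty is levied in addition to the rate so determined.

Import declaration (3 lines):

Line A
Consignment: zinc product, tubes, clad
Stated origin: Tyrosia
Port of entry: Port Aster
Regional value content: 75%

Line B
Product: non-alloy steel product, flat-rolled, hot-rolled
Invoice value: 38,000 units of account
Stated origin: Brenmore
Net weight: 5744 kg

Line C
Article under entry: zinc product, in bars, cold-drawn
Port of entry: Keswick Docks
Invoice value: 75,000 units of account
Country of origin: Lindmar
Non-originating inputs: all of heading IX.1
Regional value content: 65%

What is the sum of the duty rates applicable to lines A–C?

Line A: zinc → IX.2; tubes → IX.2.2; clad → IX.2.2.1. Scheduled 23%. Tyrosia agreement on IX.2.4: IX.2.2.1 not covered. → 23%.
Line B: non-alloy steel → IX.1; flat-rolled → IX.1.2; hot-rolled → IX.1.2.1. Scheduled 38%. quota on IX.1.2.1 exhausted → over-quota 61%. → 61%.
Line C: zinc → IX.2; in bars → IX.2.3; cold-drawn → IX.2.3.2. Scheduled 28%. Lindmar agreement on IX.1.2.2: IX.2.3.2 not covered; Lindmar agreement on IX.2: CTH met → 9% available; preferential 9%. → 9%.
Sum: 23% + 61% + 9% = 93%.

93%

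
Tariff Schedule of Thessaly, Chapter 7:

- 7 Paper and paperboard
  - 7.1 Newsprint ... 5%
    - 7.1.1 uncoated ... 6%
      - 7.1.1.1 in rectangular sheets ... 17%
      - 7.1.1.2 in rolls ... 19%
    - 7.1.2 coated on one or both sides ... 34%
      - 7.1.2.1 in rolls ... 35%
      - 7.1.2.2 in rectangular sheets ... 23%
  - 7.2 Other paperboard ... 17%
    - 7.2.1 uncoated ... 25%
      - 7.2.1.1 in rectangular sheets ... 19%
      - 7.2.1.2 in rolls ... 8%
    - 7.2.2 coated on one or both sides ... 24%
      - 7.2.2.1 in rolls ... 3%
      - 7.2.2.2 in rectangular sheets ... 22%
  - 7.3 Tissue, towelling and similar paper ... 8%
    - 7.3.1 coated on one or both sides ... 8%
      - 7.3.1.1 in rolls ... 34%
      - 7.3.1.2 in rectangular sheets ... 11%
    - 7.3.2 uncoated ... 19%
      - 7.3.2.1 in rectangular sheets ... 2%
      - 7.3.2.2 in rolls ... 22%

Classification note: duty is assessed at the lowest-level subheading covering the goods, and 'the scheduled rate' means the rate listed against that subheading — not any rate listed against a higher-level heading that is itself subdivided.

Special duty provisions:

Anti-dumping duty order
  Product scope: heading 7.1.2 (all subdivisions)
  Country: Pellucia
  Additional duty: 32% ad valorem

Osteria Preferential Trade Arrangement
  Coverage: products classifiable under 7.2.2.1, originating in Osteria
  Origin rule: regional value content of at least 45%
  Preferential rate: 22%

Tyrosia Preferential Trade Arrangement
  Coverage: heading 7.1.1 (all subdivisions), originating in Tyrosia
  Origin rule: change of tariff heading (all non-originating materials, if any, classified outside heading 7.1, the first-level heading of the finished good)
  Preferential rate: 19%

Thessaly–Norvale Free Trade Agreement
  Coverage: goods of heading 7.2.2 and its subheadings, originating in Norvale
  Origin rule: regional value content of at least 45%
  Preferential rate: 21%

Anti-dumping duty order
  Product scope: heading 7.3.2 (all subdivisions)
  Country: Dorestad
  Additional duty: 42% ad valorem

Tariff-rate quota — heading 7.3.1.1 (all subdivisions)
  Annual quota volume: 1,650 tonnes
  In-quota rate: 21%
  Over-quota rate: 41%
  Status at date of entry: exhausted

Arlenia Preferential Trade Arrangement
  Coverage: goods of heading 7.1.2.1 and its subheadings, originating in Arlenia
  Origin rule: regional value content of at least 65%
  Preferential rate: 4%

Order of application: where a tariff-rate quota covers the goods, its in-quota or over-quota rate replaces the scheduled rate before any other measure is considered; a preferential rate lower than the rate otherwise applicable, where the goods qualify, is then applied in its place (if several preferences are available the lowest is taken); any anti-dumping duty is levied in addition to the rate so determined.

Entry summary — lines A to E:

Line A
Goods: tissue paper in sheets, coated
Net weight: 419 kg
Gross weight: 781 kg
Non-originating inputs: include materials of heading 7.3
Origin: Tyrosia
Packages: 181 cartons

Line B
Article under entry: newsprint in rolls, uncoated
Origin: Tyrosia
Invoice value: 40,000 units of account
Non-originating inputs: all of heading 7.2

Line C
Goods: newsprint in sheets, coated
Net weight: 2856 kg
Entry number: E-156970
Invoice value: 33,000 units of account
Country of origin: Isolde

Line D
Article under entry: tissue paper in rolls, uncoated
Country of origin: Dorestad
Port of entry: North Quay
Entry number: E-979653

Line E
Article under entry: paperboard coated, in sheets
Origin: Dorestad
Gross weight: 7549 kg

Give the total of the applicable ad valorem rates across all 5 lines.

Line A: tissue paper → 7.3; coated → 7.3.1; in sheets → 7.3.1.2. Scheduled 11%. Tyrosia agreement on 7.1.1: 7.3.1.2 not covered. → 11%.
Line B: newsprint → 7.1; uncoated → 7.1.1; in rolls → 7.1.1.2. Scheduled 19%. Tyrosia agreement on 7.1.1: CTH met → 19% available; preference 19% not lower than 19% → no reduction. → 19%.
Line C: newsprint → 7.1; coated → 7.1.2; in sheets → 7.1.2.2. Scheduled 23%. No special measure applies. → 23%.
Line D: tissue paper → 7.3; uncoated → 7.3.2; in rolls → 7.3.2.2. Scheduled 22%. anti-dumping (Dorestad, 7.3.2): +42%; total 22% + 42% = 64%. → 64%.
Line E: paperboard → 7.2; coated → 7.2.2; in sheets → 7.2.2.2. Scheduled 22%. No special measure applies. → 22%.
Sum: 11% + 19% + 23% + 64% + 22% = 139%.

139%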